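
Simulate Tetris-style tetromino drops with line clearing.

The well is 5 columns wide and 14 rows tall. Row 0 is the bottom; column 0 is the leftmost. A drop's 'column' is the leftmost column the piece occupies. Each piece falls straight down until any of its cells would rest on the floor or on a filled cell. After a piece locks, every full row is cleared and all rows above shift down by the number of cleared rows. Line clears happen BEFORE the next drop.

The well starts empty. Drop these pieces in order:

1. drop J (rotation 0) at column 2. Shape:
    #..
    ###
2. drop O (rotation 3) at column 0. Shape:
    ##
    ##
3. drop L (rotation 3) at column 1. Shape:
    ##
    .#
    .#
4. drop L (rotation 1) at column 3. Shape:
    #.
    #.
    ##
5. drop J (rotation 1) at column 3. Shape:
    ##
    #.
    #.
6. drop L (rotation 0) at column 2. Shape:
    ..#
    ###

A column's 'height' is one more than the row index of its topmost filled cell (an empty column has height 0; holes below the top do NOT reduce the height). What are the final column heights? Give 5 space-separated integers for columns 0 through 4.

Answer: 0 3 6 6 7

Derivation:
Drop 1: J rot0 at col 2 lands with bottom-row=0; cleared 0 line(s) (total 0); column heights now [0 0 2 1 1], max=2
Drop 2: O rot3 at col 0 lands with bottom-row=0; cleared 1 line(s) (total 1); column heights now [1 1 1 0 0], max=1
Drop 3: L rot3 at col 1 lands with bottom-row=1; cleared 0 line(s) (total 1); column heights now [1 4 4 0 0], max=4
Drop 4: L rot1 at col 3 lands with bottom-row=0; cleared 1 line(s) (total 2); column heights now [0 3 3 2 0], max=3
Drop 5: J rot1 at col 3 lands with bottom-row=2; cleared 0 line(s) (total 2); column heights now [0 3 3 5 5], max=5
Drop 6: L rot0 at col 2 lands with bottom-row=5; cleared 0 line(s) (total 2); column heights now [0 3 6 6 7], max=7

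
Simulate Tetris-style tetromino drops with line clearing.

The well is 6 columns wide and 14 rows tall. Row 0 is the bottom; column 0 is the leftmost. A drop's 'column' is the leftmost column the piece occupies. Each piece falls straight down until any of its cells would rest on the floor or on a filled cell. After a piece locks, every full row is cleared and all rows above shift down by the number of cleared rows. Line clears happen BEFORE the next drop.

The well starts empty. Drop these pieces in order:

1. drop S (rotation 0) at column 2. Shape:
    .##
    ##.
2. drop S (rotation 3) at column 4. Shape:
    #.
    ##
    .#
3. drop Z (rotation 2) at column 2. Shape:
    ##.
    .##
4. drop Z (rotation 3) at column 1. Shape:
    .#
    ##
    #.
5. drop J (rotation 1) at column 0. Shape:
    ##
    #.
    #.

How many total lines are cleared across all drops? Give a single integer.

Drop 1: S rot0 at col 2 lands with bottom-row=0; cleared 0 line(s) (total 0); column heights now [0 0 1 2 2 0], max=2
Drop 2: S rot3 at col 4 lands with bottom-row=1; cleared 0 line(s) (total 0); column heights now [0 0 1 2 4 3], max=4
Drop 3: Z rot2 at col 2 lands with bottom-row=4; cleared 0 line(s) (total 0); column heights now [0 0 6 6 5 3], max=6
Drop 4: Z rot3 at col 1 lands with bottom-row=5; cleared 0 line(s) (total 0); column heights now [0 7 8 6 5 3], max=8
Drop 5: J rot1 at col 0 lands with bottom-row=5; cleared 0 line(s) (total 0); column heights now [8 8 8 6 5 3], max=8

Answer: 0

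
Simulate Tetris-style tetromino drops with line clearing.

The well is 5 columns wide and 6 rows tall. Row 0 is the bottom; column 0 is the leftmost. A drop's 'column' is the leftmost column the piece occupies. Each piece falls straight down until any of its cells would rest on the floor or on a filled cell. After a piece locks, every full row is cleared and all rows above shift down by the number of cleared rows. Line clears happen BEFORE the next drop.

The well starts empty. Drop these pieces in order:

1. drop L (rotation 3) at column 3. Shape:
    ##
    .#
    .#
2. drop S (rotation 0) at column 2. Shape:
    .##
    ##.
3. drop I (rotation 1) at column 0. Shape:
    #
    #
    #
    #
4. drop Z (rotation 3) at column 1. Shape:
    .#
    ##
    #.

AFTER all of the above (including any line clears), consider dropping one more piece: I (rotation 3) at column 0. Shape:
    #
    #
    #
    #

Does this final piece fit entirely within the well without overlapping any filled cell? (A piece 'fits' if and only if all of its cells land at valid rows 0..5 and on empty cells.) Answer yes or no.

Answer: no

Derivation:
Drop 1: L rot3 at col 3 lands with bottom-row=0; cleared 0 line(s) (total 0); column heights now [0 0 0 3 3], max=3
Drop 2: S rot0 at col 2 lands with bottom-row=3; cleared 0 line(s) (total 0); column heights now [0 0 4 5 5], max=5
Drop 3: I rot1 at col 0 lands with bottom-row=0; cleared 0 line(s) (total 0); column heights now [4 0 4 5 5], max=5
Drop 4: Z rot3 at col 1 lands with bottom-row=3; cleared 0 line(s) (total 0); column heights now [4 5 6 5 5], max=6
Test piece I rot3 at col 0 (width 1): heights before test = [4 5 6 5 5]; fits = False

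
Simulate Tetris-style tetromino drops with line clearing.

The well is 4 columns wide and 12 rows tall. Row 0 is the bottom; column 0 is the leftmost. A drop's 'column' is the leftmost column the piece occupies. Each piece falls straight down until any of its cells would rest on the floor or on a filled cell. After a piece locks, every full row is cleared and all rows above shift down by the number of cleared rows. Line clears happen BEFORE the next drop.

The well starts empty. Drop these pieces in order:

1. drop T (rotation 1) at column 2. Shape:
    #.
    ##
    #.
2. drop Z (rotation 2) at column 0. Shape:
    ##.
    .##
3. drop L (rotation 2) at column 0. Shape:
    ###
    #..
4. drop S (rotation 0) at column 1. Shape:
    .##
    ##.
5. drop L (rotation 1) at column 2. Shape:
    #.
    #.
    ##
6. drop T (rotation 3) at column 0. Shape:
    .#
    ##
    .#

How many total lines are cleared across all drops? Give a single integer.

Drop 1: T rot1 at col 2 lands with bottom-row=0; cleared 0 line(s) (total 0); column heights now [0 0 3 2], max=3
Drop 2: Z rot2 at col 0 lands with bottom-row=3; cleared 0 line(s) (total 0); column heights now [5 5 4 2], max=5
Drop 3: L rot2 at col 0 lands with bottom-row=5; cleared 0 line(s) (total 0); column heights now [7 7 7 2], max=7
Drop 4: S rot0 at col 1 lands with bottom-row=7; cleared 0 line(s) (total 0); column heights now [7 8 9 9], max=9
Drop 5: L rot1 at col 2 lands with bottom-row=9; cleared 0 line(s) (total 0); column heights now [7 8 12 10], max=12
Drop 6: T rot3 at col 0 lands with bottom-row=8; cleared 1 line(s) (total 1); column heights now [7 10 11 9], max=11

Answer: 1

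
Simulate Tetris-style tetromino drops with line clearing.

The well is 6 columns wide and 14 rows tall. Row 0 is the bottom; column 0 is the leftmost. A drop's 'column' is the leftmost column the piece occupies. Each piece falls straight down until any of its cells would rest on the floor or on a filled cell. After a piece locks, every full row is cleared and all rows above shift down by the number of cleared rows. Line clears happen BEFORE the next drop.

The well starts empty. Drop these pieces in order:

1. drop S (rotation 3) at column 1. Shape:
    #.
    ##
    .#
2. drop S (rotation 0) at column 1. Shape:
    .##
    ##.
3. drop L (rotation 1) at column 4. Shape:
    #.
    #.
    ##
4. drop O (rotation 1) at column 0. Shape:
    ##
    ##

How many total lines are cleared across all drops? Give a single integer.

Drop 1: S rot3 at col 1 lands with bottom-row=0; cleared 0 line(s) (total 0); column heights now [0 3 2 0 0 0], max=3
Drop 2: S rot0 at col 1 lands with bottom-row=3; cleared 0 line(s) (total 0); column heights now [0 4 5 5 0 0], max=5
Drop 3: L rot1 at col 4 lands with bottom-row=0; cleared 0 line(s) (total 0); column heights now [0 4 5 5 3 1], max=5
Drop 4: O rot1 at col 0 lands with bottom-row=4; cleared 0 line(s) (total 0); column heights now [6 6 5 5 3 1], max=6

Answer: 0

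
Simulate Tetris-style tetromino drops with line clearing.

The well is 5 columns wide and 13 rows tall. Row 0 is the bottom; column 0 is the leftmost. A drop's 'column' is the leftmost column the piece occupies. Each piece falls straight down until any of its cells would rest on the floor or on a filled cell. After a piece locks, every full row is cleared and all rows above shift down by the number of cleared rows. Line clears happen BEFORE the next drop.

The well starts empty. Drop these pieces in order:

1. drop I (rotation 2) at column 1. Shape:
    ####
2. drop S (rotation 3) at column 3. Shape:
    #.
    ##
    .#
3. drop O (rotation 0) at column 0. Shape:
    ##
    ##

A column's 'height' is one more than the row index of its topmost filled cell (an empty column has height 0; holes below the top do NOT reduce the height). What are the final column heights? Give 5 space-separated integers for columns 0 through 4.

Answer: 3 3 1 4 3

Derivation:
Drop 1: I rot2 at col 1 lands with bottom-row=0; cleared 0 line(s) (total 0); column heights now [0 1 1 1 1], max=1
Drop 2: S rot3 at col 3 lands with bottom-row=1; cleared 0 line(s) (total 0); column heights now [0 1 1 4 3], max=4
Drop 3: O rot0 at col 0 lands with bottom-row=1; cleared 0 line(s) (total 0); column heights now [3 3 1 4 3], max=4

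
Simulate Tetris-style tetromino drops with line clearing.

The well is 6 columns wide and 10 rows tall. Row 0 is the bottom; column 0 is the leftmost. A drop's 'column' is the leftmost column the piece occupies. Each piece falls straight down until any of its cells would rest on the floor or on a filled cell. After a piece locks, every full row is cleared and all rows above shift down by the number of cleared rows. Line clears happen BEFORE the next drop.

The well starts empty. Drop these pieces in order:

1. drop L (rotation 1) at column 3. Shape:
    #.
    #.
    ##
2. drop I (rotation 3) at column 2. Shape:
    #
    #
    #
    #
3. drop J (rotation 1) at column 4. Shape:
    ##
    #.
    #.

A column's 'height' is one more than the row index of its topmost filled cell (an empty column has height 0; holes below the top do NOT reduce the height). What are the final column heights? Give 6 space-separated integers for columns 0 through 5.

Drop 1: L rot1 at col 3 lands with bottom-row=0; cleared 0 line(s) (total 0); column heights now [0 0 0 3 1 0], max=3
Drop 2: I rot3 at col 2 lands with bottom-row=0; cleared 0 line(s) (total 0); column heights now [0 0 4 3 1 0], max=4
Drop 3: J rot1 at col 4 lands with bottom-row=1; cleared 0 line(s) (total 0); column heights now [0 0 4 3 4 4], max=4

Answer: 0 0 4 3 4 4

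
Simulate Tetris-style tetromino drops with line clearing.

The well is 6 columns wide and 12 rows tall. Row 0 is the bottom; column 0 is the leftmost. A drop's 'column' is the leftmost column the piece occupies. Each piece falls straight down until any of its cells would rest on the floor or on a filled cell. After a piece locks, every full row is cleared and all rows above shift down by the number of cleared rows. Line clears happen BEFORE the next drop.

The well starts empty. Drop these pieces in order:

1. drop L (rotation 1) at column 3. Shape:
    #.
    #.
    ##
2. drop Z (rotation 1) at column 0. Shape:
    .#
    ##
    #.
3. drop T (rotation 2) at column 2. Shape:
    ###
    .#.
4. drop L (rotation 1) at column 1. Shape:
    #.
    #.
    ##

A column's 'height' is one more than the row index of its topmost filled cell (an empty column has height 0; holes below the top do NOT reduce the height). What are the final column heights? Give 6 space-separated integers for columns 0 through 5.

Drop 1: L rot1 at col 3 lands with bottom-row=0; cleared 0 line(s) (total 0); column heights now [0 0 0 3 1 0], max=3
Drop 2: Z rot1 at col 0 lands with bottom-row=0; cleared 0 line(s) (total 0); column heights now [2 3 0 3 1 0], max=3
Drop 3: T rot2 at col 2 lands with bottom-row=3; cleared 0 line(s) (total 0); column heights now [2 3 5 5 5 0], max=5
Drop 4: L rot1 at col 1 lands with bottom-row=5; cleared 0 line(s) (total 0); column heights now [2 8 6 5 5 0], max=8

Answer: 2 8 6 5 5 0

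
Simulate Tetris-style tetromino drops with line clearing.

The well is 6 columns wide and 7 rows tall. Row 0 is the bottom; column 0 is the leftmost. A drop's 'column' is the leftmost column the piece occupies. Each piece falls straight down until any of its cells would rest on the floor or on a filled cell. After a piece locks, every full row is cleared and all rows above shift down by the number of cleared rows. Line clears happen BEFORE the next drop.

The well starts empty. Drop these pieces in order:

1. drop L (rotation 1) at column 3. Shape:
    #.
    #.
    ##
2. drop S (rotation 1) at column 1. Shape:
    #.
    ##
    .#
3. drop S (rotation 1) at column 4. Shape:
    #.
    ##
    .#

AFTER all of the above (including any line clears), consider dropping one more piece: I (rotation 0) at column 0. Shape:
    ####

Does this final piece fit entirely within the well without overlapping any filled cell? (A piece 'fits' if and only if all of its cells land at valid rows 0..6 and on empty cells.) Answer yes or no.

Drop 1: L rot1 at col 3 lands with bottom-row=0; cleared 0 line(s) (total 0); column heights now [0 0 0 3 1 0], max=3
Drop 2: S rot1 at col 1 lands with bottom-row=0; cleared 0 line(s) (total 0); column heights now [0 3 2 3 1 0], max=3
Drop 3: S rot1 at col 4 lands with bottom-row=0; cleared 0 line(s) (total 0); column heights now [0 3 2 3 3 2], max=3
Test piece I rot0 at col 0 (width 4): heights before test = [0 3 2 3 3 2]; fits = True

Answer: yes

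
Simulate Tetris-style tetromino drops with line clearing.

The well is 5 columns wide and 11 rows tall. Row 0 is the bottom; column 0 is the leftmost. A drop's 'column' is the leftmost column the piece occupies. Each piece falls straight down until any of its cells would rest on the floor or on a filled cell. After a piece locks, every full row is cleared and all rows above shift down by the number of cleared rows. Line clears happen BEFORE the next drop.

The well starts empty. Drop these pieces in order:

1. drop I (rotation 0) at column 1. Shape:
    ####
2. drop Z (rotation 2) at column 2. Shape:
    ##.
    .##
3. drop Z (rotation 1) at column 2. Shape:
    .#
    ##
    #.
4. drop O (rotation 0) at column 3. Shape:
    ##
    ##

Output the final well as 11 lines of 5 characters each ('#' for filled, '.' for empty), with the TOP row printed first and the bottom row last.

Drop 1: I rot0 at col 1 lands with bottom-row=0; cleared 0 line(s) (total 0); column heights now [0 1 1 1 1], max=1
Drop 2: Z rot2 at col 2 lands with bottom-row=1; cleared 0 line(s) (total 0); column heights now [0 1 3 3 2], max=3
Drop 3: Z rot1 at col 2 lands with bottom-row=3; cleared 0 line(s) (total 0); column heights now [0 1 5 6 2], max=6
Drop 4: O rot0 at col 3 lands with bottom-row=6; cleared 0 line(s) (total 0); column heights now [0 1 5 8 8], max=8

Answer: .....
.....
.....
...##
...##
...#.
..##.
..#..
..##.
...##
.####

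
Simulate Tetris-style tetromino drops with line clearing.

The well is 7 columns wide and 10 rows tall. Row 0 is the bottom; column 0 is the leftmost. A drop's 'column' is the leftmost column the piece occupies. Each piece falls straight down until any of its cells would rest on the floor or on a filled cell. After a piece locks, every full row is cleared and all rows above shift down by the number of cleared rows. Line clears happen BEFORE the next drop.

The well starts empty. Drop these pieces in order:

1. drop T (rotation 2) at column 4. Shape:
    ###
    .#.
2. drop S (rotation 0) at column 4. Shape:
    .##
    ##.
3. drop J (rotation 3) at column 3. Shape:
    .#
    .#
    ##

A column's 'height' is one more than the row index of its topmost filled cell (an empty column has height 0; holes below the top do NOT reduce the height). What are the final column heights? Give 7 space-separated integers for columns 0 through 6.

Answer: 0 0 0 4 6 4 4

Derivation:
Drop 1: T rot2 at col 4 lands with bottom-row=0; cleared 0 line(s) (total 0); column heights now [0 0 0 0 2 2 2], max=2
Drop 2: S rot0 at col 4 lands with bottom-row=2; cleared 0 line(s) (total 0); column heights now [0 0 0 0 3 4 4], max=4
Drop 3: J rot3 at col 3 lands with bottom-row=3; cleared 0 line(s) (total 0); column heights now [0 0 0 4 6 4 4], max=6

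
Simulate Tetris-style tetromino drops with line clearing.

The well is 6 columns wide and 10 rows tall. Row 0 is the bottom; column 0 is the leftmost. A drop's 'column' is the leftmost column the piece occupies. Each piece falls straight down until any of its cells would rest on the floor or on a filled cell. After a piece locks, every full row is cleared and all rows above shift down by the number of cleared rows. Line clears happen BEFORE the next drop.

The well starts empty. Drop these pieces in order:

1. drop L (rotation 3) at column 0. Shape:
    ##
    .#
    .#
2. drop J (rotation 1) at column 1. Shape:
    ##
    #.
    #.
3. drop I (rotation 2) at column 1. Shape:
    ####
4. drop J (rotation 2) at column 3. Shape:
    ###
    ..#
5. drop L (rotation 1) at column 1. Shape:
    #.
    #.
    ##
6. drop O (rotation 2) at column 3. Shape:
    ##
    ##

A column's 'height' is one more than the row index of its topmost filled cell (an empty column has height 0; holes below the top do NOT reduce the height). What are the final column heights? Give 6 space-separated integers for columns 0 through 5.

Answer: 3 10 8 10 10 8

Derivation:
Drop 1: L rot3 at col 0 lands with bottom-row=0; cleared 0 line(s) (total 0); column heights now [3 3 0 0 0 0], max=3
Drop 2: J rot1 at col 1 lands with bottom-row=3; cleared 0 line(s) (total 0); column heights now [3 6 6 0 0 0], max=6
Drop 3: I rot2 at col 1 lands with bottom-row=6; cleared 0 line(s) (total 0); column heights now [3 7 7 7 7 0], max=7
Drop 4: J rot2 at col 3 lands with bottom-row=6; cleared 0 line(s) (total 0); column heights now [3 7 7 8 8 8], max=8
Drop 5: L rot1 at col 1 lands with bottom-row=7; cleared 0 line(s) (total 0); column heights now [3 10 8 8 8 8], max=10
Drop 6: O rot2 at col 3 lands with bottom-row=8; cleared 0 line(s) (total 0); column heights now [3 10 8 10 10 8], max=10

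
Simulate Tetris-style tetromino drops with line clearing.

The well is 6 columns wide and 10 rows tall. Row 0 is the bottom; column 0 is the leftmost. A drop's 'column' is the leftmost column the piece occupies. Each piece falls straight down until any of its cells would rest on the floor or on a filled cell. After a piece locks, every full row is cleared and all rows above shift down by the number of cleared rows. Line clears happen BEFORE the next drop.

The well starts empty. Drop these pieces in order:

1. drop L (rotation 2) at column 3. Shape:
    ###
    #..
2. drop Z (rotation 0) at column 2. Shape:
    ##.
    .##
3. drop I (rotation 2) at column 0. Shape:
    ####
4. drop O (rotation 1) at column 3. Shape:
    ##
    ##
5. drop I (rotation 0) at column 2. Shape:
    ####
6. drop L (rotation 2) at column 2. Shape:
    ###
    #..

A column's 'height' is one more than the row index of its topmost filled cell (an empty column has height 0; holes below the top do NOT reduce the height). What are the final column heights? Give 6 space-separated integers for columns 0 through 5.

Answer: 5 5 10 10 10 8

Derivation:
Drop 1: L rot2 at col 3 lands with bottom-row=0; cleared 0 line(s) (total 0); column heights now [0 0 0 2 2 2], max=2
Drop 2: Z rot0 at col 2 lands with bottom-row=2; cleared 0 line(s) (total 0); column heights now [0 0 4 4 3 2], max=4
Drop 3: I rot2 at col 0 lands with bottom-row=4; cleared 0 line(s) (total 0); column heights now [5 5 5 5 3 2], max=5
Drop 4: O rot1 at col 3 lands with bottom-row=5; cleared 0 line(s) (total 0); column heights now [5 5 5 7 7 2], max=7
Drop 5: I rot0 at col 2 lands with bottom-row=7; cleared 0 line(s) (total 0); column heights now [5 5 8 8 8 8], max=8
Drop 6: L rot2 at col 2 lands with bottom-row=8; cleared 0 line(s) (total 0); column heights now [5 5 10 10 10 8], max=10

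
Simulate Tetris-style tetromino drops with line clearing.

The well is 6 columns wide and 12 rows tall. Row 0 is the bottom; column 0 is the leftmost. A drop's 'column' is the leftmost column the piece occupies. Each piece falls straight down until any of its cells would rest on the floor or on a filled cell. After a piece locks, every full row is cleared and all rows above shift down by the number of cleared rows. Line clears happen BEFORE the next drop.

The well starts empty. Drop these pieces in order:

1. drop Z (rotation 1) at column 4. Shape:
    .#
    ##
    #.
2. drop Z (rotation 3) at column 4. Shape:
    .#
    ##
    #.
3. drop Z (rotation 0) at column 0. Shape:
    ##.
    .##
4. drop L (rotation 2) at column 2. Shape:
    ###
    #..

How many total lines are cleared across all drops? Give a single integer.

Drop 1: Z rot1 at col 4 lands with bottom-row=0; cleared 0 line(s) (total 0); column heights now [0 0 0 0 2 3], max=3
Drop 2: Z rot3 at col 4 lands with bottom-row=2; cleared 0 line(s) (total 0); column heights now [0 0 0 0 4 5], max=5
Drop 3: Z rot0 at col 0 lands with bottom-row=0; cleared 0 line(s) (total 0); column heights now [2 2 1 0 4 5], max=5
Drop 4: L rot2 at col 2 lands with bottom-row=3; cleared 0 line(s) (total 0); column heights now [2 2 5 5 5 5], max=5

Answer: 0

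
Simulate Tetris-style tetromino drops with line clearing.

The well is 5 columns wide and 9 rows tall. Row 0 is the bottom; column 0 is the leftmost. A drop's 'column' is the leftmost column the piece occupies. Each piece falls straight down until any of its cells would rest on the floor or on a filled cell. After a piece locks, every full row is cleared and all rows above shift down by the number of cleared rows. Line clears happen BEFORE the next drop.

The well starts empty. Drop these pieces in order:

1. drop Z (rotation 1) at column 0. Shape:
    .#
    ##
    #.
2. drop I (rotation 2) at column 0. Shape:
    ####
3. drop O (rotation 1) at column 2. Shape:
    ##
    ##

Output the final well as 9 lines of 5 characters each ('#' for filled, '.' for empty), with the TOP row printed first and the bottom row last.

Answer: .....
.....
.....
..##.
..##.
####.
.#...
##...
#....

Derivation:
Drop 1: Z rot1 at col 0 lands with bottom-row=0; cleared 0 line(s) (total 0); column heights now [2 3 0 0 0], max=3
Drop 2: I rot2 at col 0 lands with bottom-row=3; cleared 0 line(s) (total 0); column heights now [4 4 4 4 0], max=4
Drop 3: O rot1 at col 2 lands with bottom-row=4; cleared 0 line(s) (total 0); column heights now [4 4 6 6 0], max=6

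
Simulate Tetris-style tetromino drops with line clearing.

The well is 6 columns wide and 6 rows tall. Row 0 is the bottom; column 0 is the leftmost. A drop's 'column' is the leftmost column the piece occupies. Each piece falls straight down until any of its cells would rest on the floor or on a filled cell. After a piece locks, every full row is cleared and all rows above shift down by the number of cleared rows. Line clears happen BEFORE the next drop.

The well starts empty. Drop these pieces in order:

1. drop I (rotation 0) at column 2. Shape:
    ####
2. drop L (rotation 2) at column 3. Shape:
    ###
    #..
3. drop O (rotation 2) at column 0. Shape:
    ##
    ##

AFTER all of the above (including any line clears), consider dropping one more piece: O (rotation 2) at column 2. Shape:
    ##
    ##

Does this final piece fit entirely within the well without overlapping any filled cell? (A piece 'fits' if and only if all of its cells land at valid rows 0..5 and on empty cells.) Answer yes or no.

Answer: yes

Derivation:
Drop 1: I rot0 at col 2 lands with bottom-row=0; cleared 0 line(s) (total 0); column heights now [0 0 1 1 1 1], max=1
Drop 2: L rot2 at col 3 lands with bottom-row=1; cleared 0 line(s) (total 0); column heights now [0 0 1 3 3 3], max=3
Drop 3: O rot2 at col 0 lands with bottom-row=0; cleared 1 line(s) (total 1); column heights now [1 1 0 2 2 2], max=2
Test piece O rot2 at col 2 (width 2): heights before test = [1 1 0 2 2 2]; fits = True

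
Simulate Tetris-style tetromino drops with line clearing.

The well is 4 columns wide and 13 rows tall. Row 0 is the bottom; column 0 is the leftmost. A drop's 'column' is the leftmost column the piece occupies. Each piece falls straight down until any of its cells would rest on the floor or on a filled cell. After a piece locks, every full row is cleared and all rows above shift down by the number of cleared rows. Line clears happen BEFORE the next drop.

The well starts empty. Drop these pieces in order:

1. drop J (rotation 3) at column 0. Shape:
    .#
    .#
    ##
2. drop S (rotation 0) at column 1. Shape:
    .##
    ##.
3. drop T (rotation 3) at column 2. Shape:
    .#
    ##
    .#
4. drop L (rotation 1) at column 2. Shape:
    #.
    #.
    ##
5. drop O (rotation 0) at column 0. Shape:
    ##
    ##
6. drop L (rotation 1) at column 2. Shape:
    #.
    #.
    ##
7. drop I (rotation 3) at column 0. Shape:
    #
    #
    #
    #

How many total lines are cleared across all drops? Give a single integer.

Drop 1: J rot3 at col 0 lands with bottom-row=0; cleared 0 line(s) (total 0); column heights now [1 3 0 0], max=3
Drop 2: S rot0 at col 1 lands with bottom-row=3; cleared 0 line(s) (total 0); column heights now [1 4 5 5], max=5
Drop 3: T rot3 at col 2 lands with bottom-row=5; cleared 0 line(s) (total 0); column heights now [1 4 7 8], max=8
Drop 4: L rot1 at col 2 lands with bottom-row=8; cleared 0 line(s) (total 0); column heights now [1 4 11 9], max=11
Drop 5: O rot0 at col 0 lands with bottom-row=4; cleared 1 line(s) (total 1); column heights now [5 5 10 8], max=10
Drop 6: L rot1 at col 2 lands with bottom-row=10; cleared 0 line(s) (total 1); column heights now [5 5 13 11], max=13
Drop 7: I rot3 at col 0 lands with bottom-row=5; cleared 0 line(s) (total 1); column heights now [9 5 13 11], max=13

Answer: 1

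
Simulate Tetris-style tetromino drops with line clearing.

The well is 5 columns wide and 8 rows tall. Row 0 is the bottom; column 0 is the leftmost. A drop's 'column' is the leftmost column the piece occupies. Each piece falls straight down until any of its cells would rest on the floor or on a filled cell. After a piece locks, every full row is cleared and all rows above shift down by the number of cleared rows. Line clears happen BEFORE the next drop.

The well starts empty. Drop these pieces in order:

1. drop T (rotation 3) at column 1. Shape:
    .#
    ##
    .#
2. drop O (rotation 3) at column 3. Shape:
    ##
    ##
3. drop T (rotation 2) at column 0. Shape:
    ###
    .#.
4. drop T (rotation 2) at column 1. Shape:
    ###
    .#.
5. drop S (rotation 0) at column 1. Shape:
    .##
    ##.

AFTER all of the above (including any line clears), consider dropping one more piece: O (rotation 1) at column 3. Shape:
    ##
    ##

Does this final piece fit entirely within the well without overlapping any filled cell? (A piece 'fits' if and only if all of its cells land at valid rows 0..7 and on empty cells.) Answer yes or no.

Answer: no

Derivation:
Drop 1: T rot3 at col 1 lands with bottom-row=0; cleared 0 line(s) (total 0); column heights now [0 2 3 0 0], max=3
Drop 2: O rot3 at col 3 lands with bottom-row=0; cleared 0 line(s) (total 0); column heights now [0 2 3 2 2], max=3
Drop 3: T rot2 at col 0 lands with bottom-row=2; cleared 0 line(s) (total 0); column heights now [4 4 4 2 2], max=4
Drop 4: T rot2 at col 1 lands with bottom-row=4; cleared 0 line(s) (total 0); column heights now [4 6 6 6 2], max=6
Drop 5: S rot0 at col 1 lands with bottom-row=6; cleared 0 line(s) (total 0); column heights now [4 7 8 8 2], max=8
Test piece O rot1 at col 3 (width 2): heights before test = [4 7 8 8 2]; fits = False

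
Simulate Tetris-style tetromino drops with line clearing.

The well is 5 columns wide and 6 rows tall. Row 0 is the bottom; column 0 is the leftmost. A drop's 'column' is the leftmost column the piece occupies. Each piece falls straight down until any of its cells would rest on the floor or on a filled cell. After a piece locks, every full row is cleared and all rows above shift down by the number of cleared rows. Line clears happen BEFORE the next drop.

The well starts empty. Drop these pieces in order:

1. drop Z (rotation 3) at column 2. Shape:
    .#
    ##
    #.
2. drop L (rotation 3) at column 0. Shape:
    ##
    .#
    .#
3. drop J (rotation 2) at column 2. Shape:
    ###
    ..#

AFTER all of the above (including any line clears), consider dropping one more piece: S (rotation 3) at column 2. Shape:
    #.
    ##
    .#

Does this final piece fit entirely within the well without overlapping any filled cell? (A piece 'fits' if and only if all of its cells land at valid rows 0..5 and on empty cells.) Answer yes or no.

Answer: no

Derivation:
Drop 1: Z rot3 at col 2 lands with bottom-row=0; cleared 0 line(s) (total 0); column heights now [0 0 2 3 0], max=3
Drop 2: L rot3 at col 0 lands with bottom-row=0; cleared 0 line(s) (total 0); column heights now [3 3 2 3 0], max=3
Drop 3: J rot2 at col 2 lands with bottom-row=2; cleared 0 line(s) (total 0); column heights now [3 3 4 4 4], max=4
Test piece S rot3 at col 2 (width 2): heights before test = [3 3 4 4 4]; fits = False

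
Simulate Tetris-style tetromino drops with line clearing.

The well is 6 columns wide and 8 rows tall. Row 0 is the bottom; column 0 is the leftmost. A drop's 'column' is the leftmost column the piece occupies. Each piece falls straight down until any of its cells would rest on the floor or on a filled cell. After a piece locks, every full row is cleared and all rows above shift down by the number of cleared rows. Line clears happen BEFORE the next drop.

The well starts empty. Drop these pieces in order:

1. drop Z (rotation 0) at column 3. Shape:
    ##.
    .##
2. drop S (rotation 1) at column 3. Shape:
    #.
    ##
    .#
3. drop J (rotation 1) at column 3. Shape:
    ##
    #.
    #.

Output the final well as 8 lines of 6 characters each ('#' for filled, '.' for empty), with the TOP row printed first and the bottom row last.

Answer: ...##.
...#..
...#..
...#..
...##.
....#.
...##.
....##

Derivation:
Drop 1: Z rot0 at col 3 lands with bottom-row=0; cleared 0 line(s) (total 0); column heights now [0 0 0 2 2 1], max=2
Drop 2: S rot1 at col 3 lands with bottom-row=2; cleared 0 line(s) (total 0); column heights now [0 0 0 5 4 1], max=5
Drop 3: J rot1 at col 3 lands with bottom-row=5; cleared 0 line(s) (total 0); column heights now [0 0 0 8 8 1], max=8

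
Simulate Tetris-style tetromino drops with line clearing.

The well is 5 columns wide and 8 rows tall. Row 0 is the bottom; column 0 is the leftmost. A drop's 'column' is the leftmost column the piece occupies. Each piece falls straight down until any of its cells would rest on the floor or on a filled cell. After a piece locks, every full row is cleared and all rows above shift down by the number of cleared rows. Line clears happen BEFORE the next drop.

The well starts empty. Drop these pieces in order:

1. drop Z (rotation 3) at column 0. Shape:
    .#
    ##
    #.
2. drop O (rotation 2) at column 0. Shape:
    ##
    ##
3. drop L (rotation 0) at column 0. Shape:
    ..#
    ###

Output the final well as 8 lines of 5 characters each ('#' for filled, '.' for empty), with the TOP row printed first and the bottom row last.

Drop 1: Z rot3 at col 0 lands with bottom-row=0; cleared 0 line(s) (total 0); column heights now [2 3 0 0 0], max=3
Drop 2: O rot2 at col 0 lands with bottom-row=3; cleared 0 line(s) (total 0); column heights now [5 5 0 0 0], max=5
Drop 3: L rot0 at col 0 lands with bottom-row=5; cleared 0 line(s) (total 0); column heights now [6 6 7 0 0], max=7

Answer: .....
..#..
###..
##...
##...
.#...
##...
#....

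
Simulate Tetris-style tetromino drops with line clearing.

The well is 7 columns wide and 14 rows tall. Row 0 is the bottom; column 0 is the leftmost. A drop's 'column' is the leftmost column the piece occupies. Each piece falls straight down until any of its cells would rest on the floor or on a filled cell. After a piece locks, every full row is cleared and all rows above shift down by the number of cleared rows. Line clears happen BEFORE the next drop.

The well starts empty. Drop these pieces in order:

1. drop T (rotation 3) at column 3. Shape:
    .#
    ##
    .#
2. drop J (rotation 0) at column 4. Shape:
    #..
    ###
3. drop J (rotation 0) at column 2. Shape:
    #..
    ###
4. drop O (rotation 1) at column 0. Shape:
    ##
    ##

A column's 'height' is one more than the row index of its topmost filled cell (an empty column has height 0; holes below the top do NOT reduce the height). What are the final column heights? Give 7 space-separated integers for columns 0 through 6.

Answer: 2 2 7 6 6 4 4

Derivation:
Drop 1: T rot3 at col 3 lands with bottom-row=0; cleared 0 line(s) (total 0); column heights now [0 0 0 2 3 0 0], max=3
Drop 2: J rot0 at col 4 lands with bottom-row=3; cleared 0 line(s) (total 0); column heights now [0 0 0 2 5 4 4], max=5
Drop 3: J rot0 at col 2 lands with bottom-row=5; cleared 0 line(s) (total 0); column heights now [0 0 7 6 6 4 4], max=7
Drop 4: O rot1 at col 0 lands with bottom-row=0; cleared 0 line(s) (total 0); column heights now [2 2 7 6 6 4 4], max=7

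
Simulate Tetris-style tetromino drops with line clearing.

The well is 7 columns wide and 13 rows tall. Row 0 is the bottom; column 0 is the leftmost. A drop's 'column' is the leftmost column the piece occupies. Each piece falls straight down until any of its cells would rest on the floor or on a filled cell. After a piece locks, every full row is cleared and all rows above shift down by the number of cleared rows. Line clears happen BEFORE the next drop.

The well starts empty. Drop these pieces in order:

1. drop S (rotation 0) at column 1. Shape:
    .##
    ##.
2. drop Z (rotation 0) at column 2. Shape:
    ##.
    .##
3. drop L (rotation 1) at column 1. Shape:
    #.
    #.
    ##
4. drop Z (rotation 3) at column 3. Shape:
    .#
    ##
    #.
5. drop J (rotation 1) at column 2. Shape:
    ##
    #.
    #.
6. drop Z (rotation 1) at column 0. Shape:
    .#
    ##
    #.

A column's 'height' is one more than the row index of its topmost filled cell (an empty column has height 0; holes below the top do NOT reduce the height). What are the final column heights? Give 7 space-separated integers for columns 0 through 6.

Answer: 8 9 8 8 7 0 0

Derivation:
Drop 1: S rot0 at col 1 lands with bottom-row=0; cleared 0 line(s) (total 0); column heights now [0 1 2 2 0 0 0], max=2
Drop 2: Z rot0 at col 2 lands with bottom-row=2; cleared 0 line(s) (total 0); column heights now [0 1 4 4 3 0 0], max=4
Drop 3: L rot1 at col 1 lands with bottom-row=4; cleared 0 line(s) (total 0); column heights now [0 7 5 4 3 0 0], max=7
Drop 4: Z rot3 at col 3 lands with bottom-row=4; cleared 0 line(s) (total 0); column heights now [0 7 5 6 7 0 0], max=7
Drop 5: J rot1 at col 2 lands with bottom-row=5; cleared 0 line(s) (total 0); column heights now [0 7 8 8 7 0 0], max=8
Drop 6: Z rot1 at col 0 lands with bottom-row=6; cleared 0 line(s) (total 0); column heights now [8 9 8 8 7 0 0], max=9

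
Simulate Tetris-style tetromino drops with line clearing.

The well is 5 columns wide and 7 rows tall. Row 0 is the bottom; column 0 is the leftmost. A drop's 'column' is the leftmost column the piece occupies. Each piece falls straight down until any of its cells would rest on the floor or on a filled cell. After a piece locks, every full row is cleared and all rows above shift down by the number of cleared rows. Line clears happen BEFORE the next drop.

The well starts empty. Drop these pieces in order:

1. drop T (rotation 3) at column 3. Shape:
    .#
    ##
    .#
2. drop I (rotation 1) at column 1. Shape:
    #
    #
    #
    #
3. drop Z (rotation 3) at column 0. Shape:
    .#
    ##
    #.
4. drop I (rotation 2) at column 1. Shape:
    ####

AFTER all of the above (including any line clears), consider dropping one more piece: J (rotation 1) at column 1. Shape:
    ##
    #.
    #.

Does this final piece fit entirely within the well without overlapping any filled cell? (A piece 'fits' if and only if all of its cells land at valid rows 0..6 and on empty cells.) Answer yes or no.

Drop 1: T rot3 at col 3 lands with bottom-row=0; cleared 0 line(s) (total 0); column heights now [0 0 0 2 3], max=3
Drop 2: I rot1 at col 1 lands with bottom-row=0; cleared 0 line(s) (total 0); column heights now [0 4 0 2 3], max=4
Drop 3: Z rot3 at col 0 lands with bottom-row=3; cleared 0 line(s) (total 0); column heights now [5 6 0 2 3], max=6
Drop 4: I rot2 at col 1 lands with bottom-row=6; cleared 0 line(s) (total 0); column heights now [5 7 7 7 7], max=7
Test piece J rot1 at col 1 (width 2): heights before test = [5 7 7 7 7]; fits = False

Answer: no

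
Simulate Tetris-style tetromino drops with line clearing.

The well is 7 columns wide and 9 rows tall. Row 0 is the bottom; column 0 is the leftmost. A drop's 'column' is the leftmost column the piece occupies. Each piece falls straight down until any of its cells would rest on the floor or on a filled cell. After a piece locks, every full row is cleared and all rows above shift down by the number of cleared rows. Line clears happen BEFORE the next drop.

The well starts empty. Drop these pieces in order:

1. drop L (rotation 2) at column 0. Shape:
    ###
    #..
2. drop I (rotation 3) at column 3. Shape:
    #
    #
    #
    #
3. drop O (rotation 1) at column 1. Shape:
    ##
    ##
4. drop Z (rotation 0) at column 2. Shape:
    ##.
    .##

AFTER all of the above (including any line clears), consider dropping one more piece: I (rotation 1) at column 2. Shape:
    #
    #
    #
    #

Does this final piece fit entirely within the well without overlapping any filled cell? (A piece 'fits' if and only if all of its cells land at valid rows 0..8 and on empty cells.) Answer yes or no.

Drop 1: L rot2 at col 0 lands with bottom-row=0; cleared 0 line(s) (total 0); column heights now [2 2 2 0 0 0 0], max=2
Drop 2: I rot3 at col 3 lands with bottom-row=0; cleared 0 line(s) (total 0); column heights now [2 2 2 4 0 0 0], max=4
Drop 3: O rot1 at col 1 lands with bottom-row=2; cleared 0 line(s) (total 0); column heights now [2 4 4 4 0 0 0], max=4
Drop 4: Z rot0 at col 2 lands with bottom-row=4; cleared 0 line(s) (total 0); column heights now [2 4 6 6 5 0 0], max=6
Test piece I rot1 at col 2 (width 1): heights before test = [2 4 6 6 5 0 0]; fits = False

Answer: no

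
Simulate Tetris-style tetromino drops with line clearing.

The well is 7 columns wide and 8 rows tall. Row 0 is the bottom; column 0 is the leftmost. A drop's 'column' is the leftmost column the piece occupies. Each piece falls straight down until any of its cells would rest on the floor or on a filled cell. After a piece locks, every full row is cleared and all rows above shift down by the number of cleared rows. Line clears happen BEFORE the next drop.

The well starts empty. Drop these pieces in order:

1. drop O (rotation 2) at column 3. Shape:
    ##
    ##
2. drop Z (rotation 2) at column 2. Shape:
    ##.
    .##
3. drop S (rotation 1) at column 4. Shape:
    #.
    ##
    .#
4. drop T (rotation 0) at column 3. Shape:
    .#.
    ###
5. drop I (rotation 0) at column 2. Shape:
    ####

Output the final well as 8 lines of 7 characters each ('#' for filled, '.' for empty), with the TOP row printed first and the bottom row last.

Answer: ..####.
....#..
...###.
....#..
..####.
...###.
...##..
...##..

Derivation:
Drop 1: O rot2 at col 3 lands with bottom-row=0; cleared 0 line(s) (total 0); column heights now [0 0 0 2 2 0 0], max=2
Drop 2: Z rot2 at col 2 lands with bottom-row=2; cleared 0 line(s) (total 0); column heights now [0 0 4 4 3 0 0], max=4
Drop 3: S rot1 at col 4 lands with bottom-row=2; cleared 0 line(s) (total 0); column heights now [0 0 4 4 5 4 0], max=5
Drop 4: T rot0 at col 3 lands with bottom-row=5; cleared 0 line(s) (total 0); column heights now [0 0 4 6 7 6 0], max=7
Drop 5: I rot0 at col 2 lands with bottom-row=7; cleared 0 line(s) (total 0); column heights now [0 0 8 8 8 8 0], max=8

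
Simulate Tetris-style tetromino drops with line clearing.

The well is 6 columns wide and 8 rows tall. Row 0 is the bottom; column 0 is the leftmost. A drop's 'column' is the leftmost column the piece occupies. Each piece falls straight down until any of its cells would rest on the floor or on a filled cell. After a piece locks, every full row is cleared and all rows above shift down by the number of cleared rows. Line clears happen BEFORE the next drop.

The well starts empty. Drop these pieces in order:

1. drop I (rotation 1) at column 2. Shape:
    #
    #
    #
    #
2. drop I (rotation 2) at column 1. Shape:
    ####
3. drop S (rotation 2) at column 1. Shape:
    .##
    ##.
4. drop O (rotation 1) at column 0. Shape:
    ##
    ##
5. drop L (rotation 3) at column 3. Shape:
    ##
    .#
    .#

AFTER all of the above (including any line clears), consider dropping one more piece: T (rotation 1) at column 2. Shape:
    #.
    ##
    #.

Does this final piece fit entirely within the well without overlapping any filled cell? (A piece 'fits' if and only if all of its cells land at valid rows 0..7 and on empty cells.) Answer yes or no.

Drop 1: I rot1 at col 2 lands with bottom-row=0; cleared 0 line(s) (total 0); column heights now [0 0 4 0 0 0], max=4
Drop 2: I rot2 at col 1 lands with bottom-row=4; cleared 0 line(s) (total 0); column heights now [0 5 5 5 5 0], max=5
Drop 3: S rot2 at col 1 lands with bottom-row=5; cleared 0 line(s) (total 0); column heights now [0 6 7 7 5 0], max=7
Drop 4: O rot1 at col 0 lands with bottom-row=6; cleared 0 line(s) (total 0); column heights now [8 8 7 7 5 0], max=8
Drop 5: L rot3 at col 3 lands with bottom-row=5; cleared 0 line(s) (total 0); column heights now [8 8 7 8 8 0], max=8
Test piece T rot1 at col 2 (width 2): heights before test = [8 8 7 8 8 0]; fits = False

Answer: no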